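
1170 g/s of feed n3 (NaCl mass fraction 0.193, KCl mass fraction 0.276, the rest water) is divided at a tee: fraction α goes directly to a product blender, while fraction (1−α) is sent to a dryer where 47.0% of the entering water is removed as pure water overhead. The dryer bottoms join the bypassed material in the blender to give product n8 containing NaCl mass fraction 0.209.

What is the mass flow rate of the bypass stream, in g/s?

All 1170×0.193 = 225.81 g/s of NaCl reaches n8, so n8 = 225.81/0.209 = 1080.4 g/s and vapour = 89.569 g/s.
The evaporator receives (1−α)·1170 of feed at 0.531 water and removes 0.470 of that water:
0.470×0.531×(1−α)×1170 = 89.569
(1−α) = 89.569/292 = 0.3067;  α = 0.6933.
Bypass flow = 0.6933×1170 = 811.11 g/s.

811.1 g/s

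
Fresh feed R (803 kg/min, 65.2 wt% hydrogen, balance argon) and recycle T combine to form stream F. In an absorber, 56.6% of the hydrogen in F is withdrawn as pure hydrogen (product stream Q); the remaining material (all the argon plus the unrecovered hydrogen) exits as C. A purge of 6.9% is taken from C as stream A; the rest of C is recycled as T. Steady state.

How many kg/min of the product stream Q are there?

hydrogen in F: m_A = 803×0.652 + (1−0.069)·(1−0.566)·m_A, so m_A = 523.56/0.5959 = 878.53 kg/min.
Product Q = 0.566×878.53 = 497.25 kg/min.

497.2 kg/min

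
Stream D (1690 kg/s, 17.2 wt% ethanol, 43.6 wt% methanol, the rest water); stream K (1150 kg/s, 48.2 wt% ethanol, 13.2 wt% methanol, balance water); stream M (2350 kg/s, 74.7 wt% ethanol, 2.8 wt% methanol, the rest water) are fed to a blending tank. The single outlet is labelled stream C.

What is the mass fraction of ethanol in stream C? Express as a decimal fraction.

Total flow out = 1690 + 1150 + 2350 = 5190 kg/s.
ethanol in = 1690×0.172 + 1150×0.482 + 2350×0.747 = 2600.4 kg/s.
ethanol mass fraction in C = 2600.4/5190 = 0.5010.

0.5010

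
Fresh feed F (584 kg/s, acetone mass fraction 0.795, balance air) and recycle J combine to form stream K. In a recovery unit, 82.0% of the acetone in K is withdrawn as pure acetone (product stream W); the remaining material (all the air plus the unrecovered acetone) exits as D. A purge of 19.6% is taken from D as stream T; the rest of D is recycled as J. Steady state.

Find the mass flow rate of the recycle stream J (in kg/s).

air enters only via F and leaves only via the purge: 584×0.205 = 0.196×(air in D), and the recovery unit passes all air, so air in K = air in D = 610.82 kg/s.
acetone in K: m_A = 584×0.795 + (1−0.196)·(1−0.820)·m_A, so m_A = 464.28/0.8553 = 542.84 kg/s.
D = (1−0.820)×542.84 + 610.82 = 708.53 kg/s.
Recycle J = (1−0.196)×708.53 = 569.66 kg/s.

569.7 kg/s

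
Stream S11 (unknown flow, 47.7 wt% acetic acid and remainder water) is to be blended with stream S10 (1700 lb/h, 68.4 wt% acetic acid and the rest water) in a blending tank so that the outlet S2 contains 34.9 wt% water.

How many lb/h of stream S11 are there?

Let S11 be the unknown flow. Total out = 1700 + S11.
water balance: 537.2 + 0.523·S11 = 0.349·(1700 + S11)
(0.523 − 0.349)·S11 = 0.349×1700 − 537.2 = 56.1
S11 = 56.1 / 0.174 = 322.41 lb/h

322.4 lb/h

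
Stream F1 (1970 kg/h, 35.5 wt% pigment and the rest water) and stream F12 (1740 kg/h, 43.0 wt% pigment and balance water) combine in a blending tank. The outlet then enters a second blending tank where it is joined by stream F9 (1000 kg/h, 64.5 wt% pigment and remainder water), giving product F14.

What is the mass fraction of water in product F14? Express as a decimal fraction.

0.5557

Overall, product flow = 4710 kg/h.
water in = 1970×0.645 + 1740×0.570 + 1000×0.355 = 2617.4 kg/h.
water fraction in F14 = 0.5557.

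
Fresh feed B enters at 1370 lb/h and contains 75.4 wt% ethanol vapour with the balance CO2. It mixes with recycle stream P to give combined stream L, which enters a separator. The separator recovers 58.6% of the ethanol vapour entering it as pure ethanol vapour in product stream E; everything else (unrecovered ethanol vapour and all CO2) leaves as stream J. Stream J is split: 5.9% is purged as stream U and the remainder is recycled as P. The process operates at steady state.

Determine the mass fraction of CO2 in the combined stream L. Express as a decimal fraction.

CO2 enters only via B and leaves only via the purge: 1370×0.246 = 0.059×(CO2 in J), and the separator passes all CO2, so CO2 in L = CO2 in J = 5712.2 lb/h.
ethanol vapour in L: m_A = 1370×0.754 + (1−0.059)·(1−0.586)·m_A, so m_A = 1033/0.6104 = 1692.2 lb/h.
L = 1692.2 + 5712.2 = 7404.4 lb/h.
CO2 fraction in L = 5712.2/7404.4 = 0.771.

0.771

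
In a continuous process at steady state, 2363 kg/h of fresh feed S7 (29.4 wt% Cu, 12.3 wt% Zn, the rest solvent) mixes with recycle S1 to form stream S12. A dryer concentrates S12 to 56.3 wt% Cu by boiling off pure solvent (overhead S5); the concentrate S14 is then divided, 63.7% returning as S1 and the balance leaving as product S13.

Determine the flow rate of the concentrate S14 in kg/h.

3399 kg/h

Overall Cu balance (none leaves overhead): Cu in fresh feed = Cu in product, i.e. 2363×0.294 = (1−0.637)·S14·0.563.
S14 = 694.72/(0.563×0.363) = 3399.4 kg/h.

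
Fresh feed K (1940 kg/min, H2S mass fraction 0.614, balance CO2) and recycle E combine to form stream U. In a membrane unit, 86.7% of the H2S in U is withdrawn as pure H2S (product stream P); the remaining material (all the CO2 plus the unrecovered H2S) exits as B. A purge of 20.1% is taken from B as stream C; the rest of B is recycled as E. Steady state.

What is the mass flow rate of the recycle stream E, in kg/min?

CO2 enters only via K and leaves only via the purge: 1940×0.386 = 0.201×(CO2 in B), and the membrane unit passes all CO2, so CO2 in U = CO2 in B = 3725.6 kg/min.
H2S in U: m_A = 1940×0.614 + (1−0.201)·(1−0.867)·m_A, so m_A = 1191.2/0.8937 = 1332.8 kg/min.
B = (1−0.867)×1332.8 + 3725.6 = 3902.8 kg/min.
Recycle E = (1−0.201)×3902.8 = 3118.4 kg/min.

3118 kg/min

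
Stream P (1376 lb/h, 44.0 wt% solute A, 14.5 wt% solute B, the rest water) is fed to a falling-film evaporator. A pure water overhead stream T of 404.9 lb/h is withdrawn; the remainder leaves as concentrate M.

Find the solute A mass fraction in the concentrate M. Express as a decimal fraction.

0.623

solute A is not removed: 1376×0.440 = 605.44 lb/h of solute A enters M.
Concentrate = 1376 − 404.9 = 971.1 lb/h.
Mass fraction = 605.44/971.1 = 0.623.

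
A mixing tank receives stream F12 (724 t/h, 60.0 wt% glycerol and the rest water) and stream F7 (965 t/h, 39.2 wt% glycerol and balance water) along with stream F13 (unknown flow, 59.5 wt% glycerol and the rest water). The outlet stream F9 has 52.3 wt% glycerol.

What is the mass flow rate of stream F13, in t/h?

981.5 t/h

Let F13 be the unknown flow. Total out = 1689 + F13.
glycerol balance: 812.68 + 0.595·F13 = 0.523·(1689 + F13)
(0.595 − 0.523)·F13 = 0.523×1689 − 812.68 = 70.667
F13 = 70.667 / 0.072 = 981.49 t/h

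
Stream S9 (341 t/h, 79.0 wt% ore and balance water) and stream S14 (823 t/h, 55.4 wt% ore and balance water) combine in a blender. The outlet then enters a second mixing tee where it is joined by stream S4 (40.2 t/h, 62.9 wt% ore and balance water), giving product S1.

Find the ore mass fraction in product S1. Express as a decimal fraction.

Overall, product flow = 1204.2 t/h.
ore in = 341×0.790 + 823×0.554 + 40.2×0.629 = 750.62 t/h.
ore fraction in S1 = 0.623.

0.623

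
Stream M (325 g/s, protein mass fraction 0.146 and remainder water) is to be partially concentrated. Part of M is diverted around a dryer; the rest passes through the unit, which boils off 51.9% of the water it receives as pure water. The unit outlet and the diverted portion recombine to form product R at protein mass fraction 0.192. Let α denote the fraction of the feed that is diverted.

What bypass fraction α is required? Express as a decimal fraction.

0.459

All 325×0.146 = 47.45 g/s of protein reaches R, so R = 47.45/0.192 = 247.14 g/s and vapour = 77.865 g/s.
The evaporator receives (1−α)·325 of feed at 0.854 water and removes 0.519 of that water:
0.519×0.854×(1−α)×325 = 77.865
(1−α) = 77.865/144.05 = 0.5405;  α = 0.4595.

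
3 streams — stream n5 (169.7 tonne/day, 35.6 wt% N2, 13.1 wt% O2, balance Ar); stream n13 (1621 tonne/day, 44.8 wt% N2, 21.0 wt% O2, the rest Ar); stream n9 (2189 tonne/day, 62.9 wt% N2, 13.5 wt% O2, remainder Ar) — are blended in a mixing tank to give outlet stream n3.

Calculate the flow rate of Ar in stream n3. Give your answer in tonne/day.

1158 tonne/day

Ar out = Ar in = 169.7×0.513 + 1621×0.342 + 2189×0.236 = 1158 tonne/day.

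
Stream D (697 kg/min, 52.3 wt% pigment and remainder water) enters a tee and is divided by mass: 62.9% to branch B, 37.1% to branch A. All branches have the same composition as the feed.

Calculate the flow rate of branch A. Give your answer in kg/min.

Branch A flow = 0.371×697 = 258.59 kg/min.

258.6 kg/min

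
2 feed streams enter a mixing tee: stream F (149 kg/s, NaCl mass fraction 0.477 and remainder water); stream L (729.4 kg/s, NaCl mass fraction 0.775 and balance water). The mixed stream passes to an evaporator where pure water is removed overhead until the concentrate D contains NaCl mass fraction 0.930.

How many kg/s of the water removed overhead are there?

NaCl entering = 149×0.477 + 729.4×0.775 = 636.36 kg/s.
All NaCl reports to D, so D = 636.36/0.930 = 684.26 kg/s.
Total feed = 878.4 kg/s; overhead = 878.4 − 684.26 = 194.14 kg/s.

194.1 kg/s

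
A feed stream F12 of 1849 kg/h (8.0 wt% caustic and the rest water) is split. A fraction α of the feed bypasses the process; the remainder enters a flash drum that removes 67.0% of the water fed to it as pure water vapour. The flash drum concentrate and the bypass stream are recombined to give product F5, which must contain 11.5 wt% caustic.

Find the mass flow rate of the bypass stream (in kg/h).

All 1849×0.080 = 147.92 kg/h of caustic reaches F5, so F5 = 147.92/0.115 = 1286.3 kg/h and vapour = 562.74 kg/h.
The evaporator receives (1−α)·1849 of feed at 0.920 water and removes 0.670 of that water:
0.670×0.920×(1−α)×1849 = 562.74
(1−α) = 562.74/1139.7 = 0.4938;  α = 0.5062.
Bypass flow = 0.5062×1849 = 936.06 kg/h.

936.1 kg/h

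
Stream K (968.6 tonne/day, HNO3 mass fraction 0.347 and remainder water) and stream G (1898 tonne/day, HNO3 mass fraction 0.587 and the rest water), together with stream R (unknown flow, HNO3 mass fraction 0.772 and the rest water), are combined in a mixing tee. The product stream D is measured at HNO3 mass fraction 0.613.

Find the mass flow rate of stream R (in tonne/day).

1931 tonne/day

Let R be the unknown flow. Total out = 2866.6 + R.
HNO3 balance: 1450.2 + 0.772·R = 0.613·(2866.6 + R)
(0.772 − 0.613)·R = 0.613×2866.6 − 1450.2 = 307
R = 307 / 0.159 = 1930.8 tonne/day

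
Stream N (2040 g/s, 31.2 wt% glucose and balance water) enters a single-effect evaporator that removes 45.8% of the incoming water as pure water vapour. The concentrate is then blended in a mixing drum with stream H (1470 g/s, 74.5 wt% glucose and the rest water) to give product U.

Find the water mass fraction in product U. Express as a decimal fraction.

0.396

Vapour removed = 0.458×0.688×2040 = 642.81 g/s; concentrate = 1397.2 g/s.
water reaching the mixer = 760.71 (from concentrate) + 1470×0.255 = 1135.6 g/s.
Product flow = 1397.2 + 1470 = 2867.2 g/s; water fraction = 0.396.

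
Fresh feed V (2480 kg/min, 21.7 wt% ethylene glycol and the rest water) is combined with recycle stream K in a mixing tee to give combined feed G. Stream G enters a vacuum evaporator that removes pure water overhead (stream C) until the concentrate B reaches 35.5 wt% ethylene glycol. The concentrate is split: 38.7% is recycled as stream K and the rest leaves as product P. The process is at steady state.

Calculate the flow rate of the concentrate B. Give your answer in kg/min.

Overall ethylene glycol balance (none leaves overhead): ethylene glycol in fresh feed = ethylene glycol in product, i.e. 2480×0.217 = (1−0.387)·B·0.355.
B = 538.16/(0.355×0.613) = 2473 kg/min.

2473 kg/min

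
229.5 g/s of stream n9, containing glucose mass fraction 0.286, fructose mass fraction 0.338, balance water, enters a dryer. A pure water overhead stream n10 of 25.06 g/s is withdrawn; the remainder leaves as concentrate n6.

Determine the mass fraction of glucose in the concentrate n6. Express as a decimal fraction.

glucose is not removed: 229.5×0.286 = 65.637 g/s of glucose enters n6.
Concentrate = 229.5 − 25.06 = 204.44 g/s.
Mass fraction = 65.637/204.44 = 0.321.

0.321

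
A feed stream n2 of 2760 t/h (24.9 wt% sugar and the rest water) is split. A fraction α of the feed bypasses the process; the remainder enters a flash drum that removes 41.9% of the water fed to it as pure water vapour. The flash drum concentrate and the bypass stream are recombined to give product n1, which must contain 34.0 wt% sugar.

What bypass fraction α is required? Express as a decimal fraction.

0.149

All 2760×0.249 = 687.24 t/h of sugar reaches n1, so n1 = 687.24/0.340 = 2021.3 t/h and vapour = 738.71 t/h.
The evaporator receives (1−α)·2760 of feed at 0.751 water and removes 0.419 of that water:
0.419×0.751×(1−α)×2760 = 738.71
(1−α) = 738.71/868.49 = 0.8506;  α = 0.1494.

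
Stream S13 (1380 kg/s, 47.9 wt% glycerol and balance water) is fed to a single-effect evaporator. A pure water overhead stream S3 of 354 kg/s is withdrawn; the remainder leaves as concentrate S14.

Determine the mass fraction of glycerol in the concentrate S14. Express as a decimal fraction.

glycerol is not removed: 1380×0.479 = 661.02 kg/s of glycerol enters S14.
Concentrate = 1380 − 354 = 1026 kg/s.
Mass fraction = 661.02/1026 = 0.644.

0.644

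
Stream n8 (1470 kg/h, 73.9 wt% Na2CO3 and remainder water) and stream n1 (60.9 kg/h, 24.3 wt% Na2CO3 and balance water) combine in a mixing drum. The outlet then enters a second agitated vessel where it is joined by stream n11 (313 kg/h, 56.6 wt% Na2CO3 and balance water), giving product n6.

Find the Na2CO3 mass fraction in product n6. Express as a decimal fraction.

Overall, product flow = 1843.9 kg/h.
Na2CO3 in = 1470×0.739 + 60.9×0.243 + 313×0.566 = 1278.3 kg/h.
Na2CO3 fraction in n6 = 0.693.

0.693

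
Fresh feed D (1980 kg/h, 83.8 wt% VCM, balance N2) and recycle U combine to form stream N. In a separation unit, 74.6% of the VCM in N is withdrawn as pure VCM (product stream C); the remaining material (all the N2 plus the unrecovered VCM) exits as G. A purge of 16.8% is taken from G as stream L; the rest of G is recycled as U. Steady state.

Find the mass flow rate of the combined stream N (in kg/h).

4013 kg/h

N2 enters only via D and leaves only via the purge: 1980×0.162 = 0.168×(N2 in G), and the separation unit passes all N2, so N2 in N = N2 in G = 1909.3 kg/h.
VCM in N: m_A = 1980×0.838 + (1−0.168)·(1−0.746)·m_A, so m_A = 1659.2/0.7887 = 2103.8 kg/h.
N = 2103.8 + 1909.3 = 4013.1 kg/h.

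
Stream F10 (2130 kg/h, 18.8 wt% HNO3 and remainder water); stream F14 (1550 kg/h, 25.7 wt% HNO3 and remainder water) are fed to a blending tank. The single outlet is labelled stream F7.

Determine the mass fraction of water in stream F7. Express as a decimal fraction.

0.783

Total flow out = 2130 + 1550 = 3680 kg/h.
water in = 2130×0.812 + 1550×0.743 = 2881.2 kg/h.
water mass fraction in F7 = 2881.2/3680 = 0.783.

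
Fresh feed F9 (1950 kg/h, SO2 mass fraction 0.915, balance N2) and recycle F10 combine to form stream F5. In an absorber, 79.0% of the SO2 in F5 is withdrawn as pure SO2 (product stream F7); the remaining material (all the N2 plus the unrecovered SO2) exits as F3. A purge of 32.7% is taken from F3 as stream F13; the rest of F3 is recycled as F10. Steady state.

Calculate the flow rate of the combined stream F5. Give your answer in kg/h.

2585 kg/h

N2 enters only via F9 and leaves only via the purge: 1950×0.085 = 0.327×(N2 in F3), and the absorber passes all N2, so N2 in F5 = N2 in F3 = 506.88 kg/h.
SO2 in F5: m_A = 1950×0.915 + (1−0.327)·(1−0.790)·m_A, so m_A = 1784.2/0.8587 = 2077.9 kg/h.
F5 = 2077.9 + 506.88 = 2584.8 kg/h.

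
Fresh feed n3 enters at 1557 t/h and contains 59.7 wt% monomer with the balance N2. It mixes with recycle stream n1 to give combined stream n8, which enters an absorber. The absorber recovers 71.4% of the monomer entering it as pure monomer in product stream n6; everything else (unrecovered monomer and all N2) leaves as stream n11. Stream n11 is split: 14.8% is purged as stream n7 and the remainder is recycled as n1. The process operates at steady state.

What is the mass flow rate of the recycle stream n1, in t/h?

3912 t/h

N2 enters only via n3 and leaves only via the purge: 1557×0.403 = 0.148×(N2 in n11), and the absorber passes all N2, so N2 in n8 = N2 in n11 = 4239.7 t/h.
monomer in n8: m_A = 1557×0.597 + (1−0.148)·(1−0.714)·m_A, so m_A = 929.53/0.7563 = 1229 t/h.
n11 = (1−0.714)×1229 + 4239.7 = 4591.2 t/h.
Recycle n1 = (1−0.148)×4591.2 = 3911.7 t/h.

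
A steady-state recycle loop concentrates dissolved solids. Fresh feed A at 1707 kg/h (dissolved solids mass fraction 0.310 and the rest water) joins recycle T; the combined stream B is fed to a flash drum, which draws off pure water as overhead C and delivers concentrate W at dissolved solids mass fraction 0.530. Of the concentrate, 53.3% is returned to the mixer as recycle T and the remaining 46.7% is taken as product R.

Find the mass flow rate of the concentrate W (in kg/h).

2138 kg/h

Overall dissolved solids balance (none leaves overhead): dissolved solids in fresh feed = dissolved solids in product, i.e. 1707×0.310 = (1−0.533)·W·0.530.
W = 529.17/(0.530×0.467) = 2138 kg/h.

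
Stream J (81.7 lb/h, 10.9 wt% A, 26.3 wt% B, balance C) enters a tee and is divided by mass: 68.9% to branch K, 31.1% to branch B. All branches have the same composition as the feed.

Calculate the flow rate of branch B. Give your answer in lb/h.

Branch B flow = 0.311×81.7 = 25.409 lb/h.

25.41 lb/h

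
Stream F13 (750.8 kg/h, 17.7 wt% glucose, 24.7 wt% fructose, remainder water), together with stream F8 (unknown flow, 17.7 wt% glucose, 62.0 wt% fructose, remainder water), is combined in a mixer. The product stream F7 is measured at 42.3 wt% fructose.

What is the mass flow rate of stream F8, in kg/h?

670.8 kg/h

Let F8 be the unknown flow. Total out = 750.8 + F8.
fructose balance: 185.45 + 0.620·F8 = 0.423·(750.8 + F8)
(0.620 − 0.423)·F8 = 0.423×750.8 − 185.45 = 132.14
F8 = 132.14 / 0.197 = 670.77 kg/h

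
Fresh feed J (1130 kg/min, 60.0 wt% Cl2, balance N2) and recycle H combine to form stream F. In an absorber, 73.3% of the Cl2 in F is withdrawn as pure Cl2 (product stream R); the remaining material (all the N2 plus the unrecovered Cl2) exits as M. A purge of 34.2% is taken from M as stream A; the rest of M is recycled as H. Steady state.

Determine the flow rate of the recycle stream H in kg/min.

N2 enters only via J and leaves only via the purge: 1130×0.400 = 0.342×(N2 in M), and the absorber passes all N2, so N2 in F = N2 in M = 1321.6 kg/min.
Cl2 in F: m_A = 1130×0.600 + (1−0.342)·(1−0.733)·m_A, so m_A = 678/0.8243 = 822.5 kg/min.
M = (1−0.733)×822.5 + 1321.6 = 1541.2 kg/min.
Recycle H = (1−0.342)×1541.2 = 1014.1 kg/min.

1014 kg/min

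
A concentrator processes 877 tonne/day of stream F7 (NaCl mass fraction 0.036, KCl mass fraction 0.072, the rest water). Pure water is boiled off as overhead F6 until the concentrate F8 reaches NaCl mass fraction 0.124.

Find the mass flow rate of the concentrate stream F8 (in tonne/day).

254.6 tonne/day

NaCl is conserved: 877×0.036 = 31.572 tonne/day all reports to the concentrate.
Concentrate = 31.572/(target fraction) = 254.61 tonne/day.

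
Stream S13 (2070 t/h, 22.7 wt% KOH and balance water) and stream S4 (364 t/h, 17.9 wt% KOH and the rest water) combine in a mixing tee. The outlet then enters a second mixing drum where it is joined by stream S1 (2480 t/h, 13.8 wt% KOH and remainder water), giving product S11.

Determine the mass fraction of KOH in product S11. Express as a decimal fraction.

Overall, product flow = 4914 t/h.
KOH in = 2070×0.227 + 364×0.179 + 2480×0.138 = 877.29 t/h.
KOH fraction in S11 = 0.179.

0.179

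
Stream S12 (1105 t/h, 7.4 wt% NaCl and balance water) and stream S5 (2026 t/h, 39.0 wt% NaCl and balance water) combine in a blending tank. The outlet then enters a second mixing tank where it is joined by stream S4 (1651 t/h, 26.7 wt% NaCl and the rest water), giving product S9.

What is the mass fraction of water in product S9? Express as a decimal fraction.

Overall, product flow = 4782 t/h.
water in = 1105×0.926 + 2026×0.610 + 1651×0.733 = 3469.3 t/h.
water fraction in S9 = 0.725.

0.725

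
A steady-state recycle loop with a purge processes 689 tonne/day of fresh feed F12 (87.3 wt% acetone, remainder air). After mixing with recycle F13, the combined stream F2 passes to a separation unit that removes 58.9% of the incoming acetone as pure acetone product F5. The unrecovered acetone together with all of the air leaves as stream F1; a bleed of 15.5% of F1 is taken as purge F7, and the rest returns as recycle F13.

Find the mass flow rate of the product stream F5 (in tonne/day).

542.8 tonne/day

acetone in F2: m_A = 689×0.873 + (1−0.155)·(1−0.589)·m_A, so m_A = 601.5/0.6527 = 921.54 tonne/day.
Product F5 = 0.589×921.54 = 542.79 tonne/day.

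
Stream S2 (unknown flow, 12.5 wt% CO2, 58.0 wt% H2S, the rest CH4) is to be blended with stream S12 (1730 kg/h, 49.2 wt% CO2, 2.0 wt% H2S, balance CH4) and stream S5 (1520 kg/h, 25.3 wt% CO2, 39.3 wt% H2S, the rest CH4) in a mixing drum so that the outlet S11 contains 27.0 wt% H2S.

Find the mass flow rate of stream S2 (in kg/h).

Let S2 be the unknown flow. Total out = 3250 + S2.
H2S balance: 631.96 + 0.580·S2 = 0.270·(3250 + S2)
(0.580 − 0.270)·S2 = 0.270×3250 − 631.96 = 245.54
S2 = 245.54 / 0.310 = 792.06 kg/h

792.1 kg/h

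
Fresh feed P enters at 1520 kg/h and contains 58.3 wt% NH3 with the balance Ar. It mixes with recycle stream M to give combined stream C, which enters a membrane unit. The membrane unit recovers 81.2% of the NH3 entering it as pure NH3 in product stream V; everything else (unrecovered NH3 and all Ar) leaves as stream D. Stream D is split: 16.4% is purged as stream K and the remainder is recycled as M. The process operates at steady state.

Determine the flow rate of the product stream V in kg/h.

NH3 in C: m_A = 1520×0.583 + (1−0.164)·(1−0.812)·m_A, so m_A = 886.16/0.8428 = 1051.4 kg/h.
Product V = 0.812×1051.4 = 853.74 kg/h.

853.7 kg/h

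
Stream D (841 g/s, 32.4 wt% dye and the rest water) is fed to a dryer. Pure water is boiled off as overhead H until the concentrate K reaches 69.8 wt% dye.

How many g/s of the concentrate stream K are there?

dye is conserved: 841×0.324 = 272.48 g/s all reports to the concentrate.
Concentrate = 272.48/(target fraction) = 390.38 g/s.

390.4 g/s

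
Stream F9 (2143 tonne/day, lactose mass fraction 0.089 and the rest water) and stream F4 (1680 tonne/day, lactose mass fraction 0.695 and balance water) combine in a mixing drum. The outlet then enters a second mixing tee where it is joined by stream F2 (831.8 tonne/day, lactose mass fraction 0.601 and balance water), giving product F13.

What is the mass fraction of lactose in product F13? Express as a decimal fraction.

0.399

Overall, product flow = 4654.8 tonne/day.
lactose in = 2143×0.089 + 1680×0.695 + 831.8×0.601 = 1858.2 tonne/day.
lactose fraction in F13 = 0.399.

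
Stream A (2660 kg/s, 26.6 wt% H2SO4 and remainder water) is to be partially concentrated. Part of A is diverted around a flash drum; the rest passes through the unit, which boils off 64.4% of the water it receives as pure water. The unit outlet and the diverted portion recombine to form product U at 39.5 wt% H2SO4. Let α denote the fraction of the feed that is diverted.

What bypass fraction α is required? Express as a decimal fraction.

All 2660×0.266 = 707.56 kg/s of H2SO4 reaches U, so U = 707.56/0.395 = 1791.3 kg/s and vapour = 868.71 kg/s.
The evaporator receives (1−α)·2660 of feed at 0.734 water and removes 0.644 of that water:
0.644×0.734×(1−α)×2660 = 868.71
(1−α) = 868.71/1257.4 = 0.6909;  α = 0.3091.

0.309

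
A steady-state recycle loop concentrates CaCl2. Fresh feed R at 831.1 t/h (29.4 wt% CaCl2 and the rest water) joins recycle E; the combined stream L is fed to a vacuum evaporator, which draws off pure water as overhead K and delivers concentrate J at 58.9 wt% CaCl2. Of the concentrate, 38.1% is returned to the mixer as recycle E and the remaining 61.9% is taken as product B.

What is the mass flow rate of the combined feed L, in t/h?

1086 t/h

Overall CaCl2 balance (none leaves overhead): CaCl2 in fresh feed = CaCl2 in product, i.e. 831.1×0.294 = (1−0.381)·J·0.589.
J = 244.34/(0.589×0.619) = 670.18 t/h.
Recycle E = 0.381×670.18 = 255.34 t/h.
Combined feed L = 831.1 + 255.34 = 1086.4 t/h.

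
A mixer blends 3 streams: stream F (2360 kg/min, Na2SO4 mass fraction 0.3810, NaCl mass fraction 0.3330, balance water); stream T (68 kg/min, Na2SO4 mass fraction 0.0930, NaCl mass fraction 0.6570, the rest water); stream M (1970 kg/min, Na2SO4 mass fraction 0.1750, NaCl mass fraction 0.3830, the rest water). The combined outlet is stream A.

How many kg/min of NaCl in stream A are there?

1585 kg/min

NaCl out = NaCl in = 2360×0.333 + 68×0.657 + 1970×0.383 = 1585.1 kg/min.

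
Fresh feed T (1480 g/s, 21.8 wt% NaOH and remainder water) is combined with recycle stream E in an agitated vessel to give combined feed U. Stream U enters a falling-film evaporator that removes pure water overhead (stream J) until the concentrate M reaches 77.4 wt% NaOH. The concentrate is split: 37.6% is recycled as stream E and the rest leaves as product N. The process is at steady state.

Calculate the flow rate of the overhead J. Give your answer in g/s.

Overall NaOH balance (none leaves overhead): NaOH in fresh feed = NaOH in product, i.e. 1480×0.218 = (1−0.376)·M·0.774.
M = 322.64/(0.774×0.624) = 668.02 g/s.
Recycle E = 0.376×668.02 = 251.18 g/s.
Combined feed U = 1480 + 251.18 = 1731.2 g/s.
Overhead J = U − M = 1731.2 − 668.02 = 1063.2 g/s.

1063 g/s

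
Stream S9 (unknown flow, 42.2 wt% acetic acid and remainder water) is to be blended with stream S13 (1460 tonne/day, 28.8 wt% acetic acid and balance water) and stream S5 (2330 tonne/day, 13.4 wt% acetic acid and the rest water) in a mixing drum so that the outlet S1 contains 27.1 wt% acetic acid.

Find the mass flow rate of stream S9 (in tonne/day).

Let S9 be the unknown flow. Total out = 3790 + S9.
acetic acid balance: 732.7 + 0.422·S9 = 0.271·(3790 + S9)
(0.422 − 0.271)·S9 = 0.271×3790 − 732.7 = 294.39
S9 = 294.39 / 0.151 = 1949.6 tonne/day

1950 tonne/day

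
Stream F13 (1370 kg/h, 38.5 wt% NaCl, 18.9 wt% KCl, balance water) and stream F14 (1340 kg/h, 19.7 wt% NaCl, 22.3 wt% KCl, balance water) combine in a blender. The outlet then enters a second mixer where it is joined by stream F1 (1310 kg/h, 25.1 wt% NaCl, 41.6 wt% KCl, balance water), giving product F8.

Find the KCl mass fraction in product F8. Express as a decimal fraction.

0.274

Overall, product flow = 4020 kg/h.
KCl in = 1370×0.189 + 1340×0.223 + 1310×0.416 = 1102.7 kg/h.
KCl fraction in F8 = 0.274.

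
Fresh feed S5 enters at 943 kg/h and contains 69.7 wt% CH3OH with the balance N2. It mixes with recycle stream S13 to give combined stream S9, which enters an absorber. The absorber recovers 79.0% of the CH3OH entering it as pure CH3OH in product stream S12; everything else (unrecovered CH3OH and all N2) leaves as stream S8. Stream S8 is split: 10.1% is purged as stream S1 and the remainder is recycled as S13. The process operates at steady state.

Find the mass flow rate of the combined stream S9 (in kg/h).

3639 kg/h

N2 enters only via S5 and leaves only via the purge: 943×0.303 = 0.101×(N2 in S8), and the absorber passes all N2, so N2 in S9 = N2 in S8 = 2829 kg/h.
CH3OH in S9: m_A = 943×0.697 + (1−0.101)·(1−0.790)·m_A, so m_A = 657.27/0.8112 = 810.24 kg/h.
S9 = 810.24 + 2829 = 3639.2 kg/h.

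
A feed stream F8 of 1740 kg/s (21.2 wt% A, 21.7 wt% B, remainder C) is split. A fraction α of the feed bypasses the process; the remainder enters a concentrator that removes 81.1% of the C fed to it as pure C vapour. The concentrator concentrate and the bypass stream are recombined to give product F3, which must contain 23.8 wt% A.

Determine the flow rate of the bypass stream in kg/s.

1330 kg/s

All 1740×0.212 = 368.88 kg/s of A reaches F3, so F3 = 368.88/0.238 = 1549.9 kg/s and vapour = 190.08 kg/s.
The evaporator receives (1−α)·1740 of feed at 0.571 C and removes 0.811 of that C:
0.811×0.571×(1−α)×1740 = 190.08
(1−α) = 190.08/805.76 = 0.2359;  α = 0.7641.
Bypass flow = 0.7641×1740 = 1329.5 kg/s.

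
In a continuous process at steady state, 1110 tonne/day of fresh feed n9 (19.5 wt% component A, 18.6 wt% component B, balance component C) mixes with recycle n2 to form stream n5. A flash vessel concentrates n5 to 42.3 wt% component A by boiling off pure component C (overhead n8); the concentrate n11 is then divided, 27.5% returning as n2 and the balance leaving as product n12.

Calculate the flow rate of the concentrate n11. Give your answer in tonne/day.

705.8 tonne/day

Overall component A balance (none leaves overhead): component A in fresh feed = component A in product, i.e. 1110×0.195 = (1−0.275)·n11·0.423.
n11 = 216.45/(0.423×0.725) = 705.8 tonne/day.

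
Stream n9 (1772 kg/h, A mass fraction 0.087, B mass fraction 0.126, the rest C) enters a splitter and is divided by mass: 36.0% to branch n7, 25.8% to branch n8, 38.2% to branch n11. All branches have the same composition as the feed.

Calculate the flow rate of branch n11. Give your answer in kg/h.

676.9 kg/h

Branch n11 flow = 0.382×1772 = 676.9 kg/h.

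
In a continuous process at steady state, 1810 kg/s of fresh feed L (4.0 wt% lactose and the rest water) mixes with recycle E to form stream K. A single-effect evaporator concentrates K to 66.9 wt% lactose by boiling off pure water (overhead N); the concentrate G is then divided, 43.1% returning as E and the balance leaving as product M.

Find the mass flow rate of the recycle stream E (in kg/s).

Overall lactose balance (none leaves overhead): lactose in fresh feed = lactose in product, i.e. 1810×0.040 = (1−0.431)·G·0.669.
G = 72.4/(0.669×0.569) = 190.2 kg/s.
Recycle E = 0.431×190.2 = 81.974 kg/s.

81.97 kg/s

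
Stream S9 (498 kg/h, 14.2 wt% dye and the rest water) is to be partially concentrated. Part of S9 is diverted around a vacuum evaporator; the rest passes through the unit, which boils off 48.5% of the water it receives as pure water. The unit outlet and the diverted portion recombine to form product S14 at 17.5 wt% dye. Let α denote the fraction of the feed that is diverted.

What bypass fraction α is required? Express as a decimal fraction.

All 498×0.142 = 70.716 kg/h of dye reaches S14, so S14 = 70.716/0.175 = 404.09 kg/h and vapour = 93.909 kg/h.
The evaporator receives (1−α)·498 of feed at 0.858 water and removes 0.485 of that water:
0.485×0.858×(1−α)×498 = 93.909
(1−α) = 93.909/207.23 = 0.4532;  α = 0.5468.

0.547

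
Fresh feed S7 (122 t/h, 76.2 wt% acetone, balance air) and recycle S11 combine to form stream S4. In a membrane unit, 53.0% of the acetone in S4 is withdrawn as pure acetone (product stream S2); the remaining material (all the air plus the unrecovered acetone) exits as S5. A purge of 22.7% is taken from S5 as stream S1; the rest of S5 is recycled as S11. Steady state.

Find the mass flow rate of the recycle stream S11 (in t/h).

151.9 t/h

air enters only via S7 and leaves only via the purge: 122×0.238 = 0.227×(air in S5), and the membrane unit passes all air, so air in S4 = air in S5 = 127.91 t/h.
acetone in S4: m_A = 122×0.762 + (1−0.227)·(1−0.530)·m_A, so m_A = 92.964/0.6367 = 146.01 t/h.
S5 = (1−0.530)×146.01 + 127.91 = 196.54 t/h.
Recycle S11 = (1−0.227)×196.54 = 151.92 t/h.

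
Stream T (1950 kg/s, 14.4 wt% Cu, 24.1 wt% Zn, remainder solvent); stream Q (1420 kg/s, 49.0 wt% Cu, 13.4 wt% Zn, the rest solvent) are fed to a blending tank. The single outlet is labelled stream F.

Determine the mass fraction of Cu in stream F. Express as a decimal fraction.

Total flow out = 1950 + 1420 = 3370 kg/s.
Cu in = 1950×0.144 + 1420×0.490 = 976.6 kg/s.
Cu mass fraction in F = 976.6/3370 = 0.290.

0.290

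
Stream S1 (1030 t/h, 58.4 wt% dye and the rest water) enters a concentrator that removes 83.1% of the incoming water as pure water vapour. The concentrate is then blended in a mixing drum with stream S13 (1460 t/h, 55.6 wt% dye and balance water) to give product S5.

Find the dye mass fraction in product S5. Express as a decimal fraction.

Vapour removed = 0.831×0.416×1030 = 356.07 t/h; concentrate = 673.93 t/h.
dye reaching the mixer = 601.52 (from concentrate) + 1460×0.556 = 1413.3 t/h.
Product flow = 673.93 + 1460 = 2133.9 t/h; dye fraction = 0.662.

0.662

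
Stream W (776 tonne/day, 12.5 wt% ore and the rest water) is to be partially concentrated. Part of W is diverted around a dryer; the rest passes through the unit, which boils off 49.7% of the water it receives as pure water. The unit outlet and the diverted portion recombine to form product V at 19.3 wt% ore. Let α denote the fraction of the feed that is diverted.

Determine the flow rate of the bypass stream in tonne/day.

All 776×0.125 = 97 tonne/day of ore reaches V, so V = 97/0.193 = 502.59 tonne/day and vapour = 273.41 tonne/day.
The evaporator receives (1−α)·776 of feed at 0.875 water and removes 0.497 of that water:
0.497×0.875×(1−α)×776 = 273.41
(1−α) = 273.41/337.46 = 0.8102;  α = 0.1898.
Bypass flow = 0.1898×776 = 147.29 tonne/day.

147.3 tonne/day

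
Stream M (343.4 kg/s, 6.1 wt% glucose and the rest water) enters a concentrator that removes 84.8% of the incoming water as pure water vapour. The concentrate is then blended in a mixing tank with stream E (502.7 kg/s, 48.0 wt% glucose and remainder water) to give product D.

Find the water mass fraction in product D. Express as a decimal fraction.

0.542

Vapour removed = 0.848×0.939×343.4 = 273.44 kg/s; concentrate = 69.96 kg/s.
water reaching the mixer = 49.013 (from concentrate) + 502.7×0.520 = 310.42 kg/s.
Product flow = 69.96 + 502.7 = 572.66 kg/s; water fraction = 0.542.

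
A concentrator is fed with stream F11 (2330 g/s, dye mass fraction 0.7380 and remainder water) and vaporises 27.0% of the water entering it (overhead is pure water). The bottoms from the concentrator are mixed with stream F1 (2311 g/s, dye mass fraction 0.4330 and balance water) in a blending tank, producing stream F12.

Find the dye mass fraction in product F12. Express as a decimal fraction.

0.6077

Vapour removed = 0.270×0.262×2330 = 164.82 g/s; concentrate = 2165.2 g/s.
dye reaching the mixer = 1719.5 (from concentrate) + 2311×0.433 = 2720.2 g/s.
Product flow = 2165.2 + 2311 = 4476.2 g/s; dye fraction = 0.6077.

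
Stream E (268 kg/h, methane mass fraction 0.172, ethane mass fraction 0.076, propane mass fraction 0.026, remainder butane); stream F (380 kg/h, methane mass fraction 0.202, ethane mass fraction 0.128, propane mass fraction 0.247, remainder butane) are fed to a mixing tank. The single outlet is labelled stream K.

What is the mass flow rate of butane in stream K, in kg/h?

355.3 kg/h

butane out = butane in = 268×0.726 + 380×0.423 = 355.31 kg/h.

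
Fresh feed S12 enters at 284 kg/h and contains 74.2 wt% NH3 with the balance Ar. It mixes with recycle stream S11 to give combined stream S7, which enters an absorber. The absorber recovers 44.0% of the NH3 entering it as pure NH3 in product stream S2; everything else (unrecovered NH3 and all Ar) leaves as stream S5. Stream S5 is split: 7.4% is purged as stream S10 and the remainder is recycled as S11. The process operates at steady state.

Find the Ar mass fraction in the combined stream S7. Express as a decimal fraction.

0.693

Ar enters only via S12 and leaves only via the purge: 284×0.258 = 0.074×(Ar in S5), and the absorber passes all Ar, so Ar in S7 = Ar in S5 = 990.16 kg/h.
NH3 in S7: m_A = 284×0.742 + (1−0.074)·(1−0.440)·m_A, so m_A = 210.73/0.4814 = 437.7 kg/h.
S7 = 437.7 + 990.16 = 1427.9 kg/h.
Ar fraction in S7 = 990.16/1427.9 = 0.693.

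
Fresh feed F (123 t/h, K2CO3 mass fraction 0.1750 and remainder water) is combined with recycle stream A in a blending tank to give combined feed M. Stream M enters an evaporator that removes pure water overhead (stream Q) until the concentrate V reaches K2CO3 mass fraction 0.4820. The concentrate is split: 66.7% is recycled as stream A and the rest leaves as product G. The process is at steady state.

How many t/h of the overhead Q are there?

Overall K2CO3 balance (none leaves overhead): K2CO3 in fresh feed = K2CO3 in product, i.e. 123×0.175 = (1−0.667)·V·0.482.
V = 21.525/(0.482×0.333) = 134.11 t/h.
Recycle A = 0.667×134.11 = 89.449 t/h.
Combined feed M = 123 + 89.449 = 212.45 t/h.
Overhead Q = M − V = 212.45 − 134.11 = 78.342 t/h.

78.34 t/h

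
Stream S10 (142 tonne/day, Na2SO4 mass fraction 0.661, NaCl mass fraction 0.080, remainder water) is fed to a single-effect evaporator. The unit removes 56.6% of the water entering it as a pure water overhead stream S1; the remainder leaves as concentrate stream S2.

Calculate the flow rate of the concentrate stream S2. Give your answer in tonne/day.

water entering = 142×0.259 = 36.778 tonne/day; overhead removed = 0.566×36.778 = 20.816 tonne/day.
Concentrate = 142 − 20.816 = 121.18 tonne/day.

121.2 tonne/day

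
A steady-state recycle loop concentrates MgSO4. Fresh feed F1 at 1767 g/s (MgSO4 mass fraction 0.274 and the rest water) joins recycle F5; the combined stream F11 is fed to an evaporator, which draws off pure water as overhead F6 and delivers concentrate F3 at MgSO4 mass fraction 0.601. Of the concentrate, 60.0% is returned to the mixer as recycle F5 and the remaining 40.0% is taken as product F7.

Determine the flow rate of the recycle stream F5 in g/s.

Overall MgSO4 balance (none leaves overhead): MgSO4 in fresh feed = MgSO4 in product, i.e. 1767×0.274 = (1−0.600)·F3·0.601.
F3 = 484.16/(0.601×0.400) = 2014 g/s.
Recycle F5 = 0.600×2014 = 1208.4 g/s.

1208 g/s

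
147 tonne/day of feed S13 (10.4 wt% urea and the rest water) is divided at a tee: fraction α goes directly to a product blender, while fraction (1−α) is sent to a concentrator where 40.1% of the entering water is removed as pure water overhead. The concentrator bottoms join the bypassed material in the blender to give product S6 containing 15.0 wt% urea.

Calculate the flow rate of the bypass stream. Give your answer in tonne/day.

All 147×0.104 = 15.288 tonne/day of urea reaches S6, so S6 = 15.288/0.150 = 101.92 tonne/day and vapour = 45.08 tonne/day.
The evaporator receives (1−α)·147 of feed at 0.896 water and removes 0.401 of that water:
0.401×0.896×(1−α)×147 = 45.08
(1−α) = 45.08/52.817 = 0.8535;  α = 0.1465.
Bypass flow = 0.1465×147 = 21.532 tonne/day.

21.53 tonne/day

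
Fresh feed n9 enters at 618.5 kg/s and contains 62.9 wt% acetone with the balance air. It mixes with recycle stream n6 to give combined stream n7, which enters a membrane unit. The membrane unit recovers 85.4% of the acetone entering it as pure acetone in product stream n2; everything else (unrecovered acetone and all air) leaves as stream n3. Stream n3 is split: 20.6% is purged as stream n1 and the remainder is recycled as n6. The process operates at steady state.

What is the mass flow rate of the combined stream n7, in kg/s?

1554 kg/s

air enters only via n9 and leaves only via the purge: 618.5×0.371 = 0.206×(air in n3), and the membrane unit passes all air, so air in n7 = air in n3 = 1113.9 kg/s.
acetone in n7: m_A = 618.5×0.629 + (1−0.206)·(1−0.854)·m_A, so m_A = 389.04/0.8841 = 440.05 kg/s.
n7 = 440.05 + 1113.9 = 1553.9 kg/s.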